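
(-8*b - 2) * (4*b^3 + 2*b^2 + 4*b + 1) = -32*b^4 - 24*b^3 - 36*b^2 - 16*b - 2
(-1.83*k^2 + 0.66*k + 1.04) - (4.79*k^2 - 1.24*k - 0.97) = -6.62*k^2 + 1.9*k + 2.01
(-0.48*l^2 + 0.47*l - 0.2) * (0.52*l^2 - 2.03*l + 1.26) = -0.2496*l^4 + 1.2188*l^3 - 1.6629*l^2 + 0.9982*l - 0.252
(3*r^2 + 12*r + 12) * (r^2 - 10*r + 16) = 3*r^4 - 18*r^3 - 60*r^2 + 72*r + 192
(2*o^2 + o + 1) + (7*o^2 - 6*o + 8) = 9*o^2 - 5*o + 9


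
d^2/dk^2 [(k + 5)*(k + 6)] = 2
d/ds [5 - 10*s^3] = -30*s^2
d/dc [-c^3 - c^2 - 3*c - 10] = -3*c^2 - 2*c - 3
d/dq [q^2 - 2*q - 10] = 2*q - 2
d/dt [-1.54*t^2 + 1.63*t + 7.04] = 1.63 - 3.08*t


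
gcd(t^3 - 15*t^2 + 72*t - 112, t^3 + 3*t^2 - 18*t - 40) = t - 4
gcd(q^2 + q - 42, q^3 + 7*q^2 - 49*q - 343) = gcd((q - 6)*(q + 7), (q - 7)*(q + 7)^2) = q + 7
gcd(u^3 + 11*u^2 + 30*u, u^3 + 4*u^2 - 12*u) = u^2 + 6*u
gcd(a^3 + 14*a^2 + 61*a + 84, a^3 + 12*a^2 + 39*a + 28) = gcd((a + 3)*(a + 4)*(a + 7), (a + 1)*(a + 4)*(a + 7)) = a^2 + 11*a + 28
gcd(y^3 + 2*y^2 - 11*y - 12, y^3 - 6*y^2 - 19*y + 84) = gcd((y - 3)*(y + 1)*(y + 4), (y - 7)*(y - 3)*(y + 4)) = y^2 + y - 12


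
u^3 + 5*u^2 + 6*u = u*(u + 2)*(u + 3)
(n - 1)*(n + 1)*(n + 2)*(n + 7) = n^4 + 9*n^3 + 13*n^2 - 9*n - 14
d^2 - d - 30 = (d - 6)*(d + 5)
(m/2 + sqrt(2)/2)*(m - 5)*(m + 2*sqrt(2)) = m^3/2 - 5*m^2/2 + 3*sqrt(2)*m^2/2 - 15*sqrt(2)*m/2 + 2*m - 10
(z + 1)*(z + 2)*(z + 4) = z^3 + 7*z^2 + 14*z + 8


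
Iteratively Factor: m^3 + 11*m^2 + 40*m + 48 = (m + 4)*(m^2 + 7*m + 12) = (m + 3)*(m + 4)*(m + 4)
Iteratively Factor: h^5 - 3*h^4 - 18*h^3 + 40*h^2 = (h - 5)*(h^4 + 2*h^3 - 8*h^2) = (h - 5)*(h - 2)*(h^3 + 4*h^2) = h*(h - 5)*(h - 2)*(h^2 + 4*h) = h*(h - 5)*(h - 2)*(h + 4)*(h)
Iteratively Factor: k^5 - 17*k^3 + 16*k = (k + 1)*(k^4 - k^3 - 16*k^2 + 16*k) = k*(k + 1)*(k^3 - k^2 - 16*k + 16) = k*(k + 1)*(k + 4)*(k^2 - 5*k + 4) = k*(k - 4)*(k + 1)*(k + 4)*(k - 1)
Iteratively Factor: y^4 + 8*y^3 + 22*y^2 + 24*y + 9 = (y + 1)*(y^3 + 7*y^2 + 15*y + 9) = (y + 1)*(y + 3)*(y^2 + 4*y + 3) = (y + 1)*(y + 3)^2*(y + 1)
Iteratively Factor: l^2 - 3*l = (l - 3)*(l)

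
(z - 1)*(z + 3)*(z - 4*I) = z^3 + 2*z^2 - 4*I*z^2 - 3*z - 8*I*z + 12*I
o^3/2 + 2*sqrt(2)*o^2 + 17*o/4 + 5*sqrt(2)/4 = (o/2 + sqrt(2)/2)*(o + sqrt(2)/2)*(o + 5*sqrt(2)/2)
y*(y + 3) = y^2 + 3*y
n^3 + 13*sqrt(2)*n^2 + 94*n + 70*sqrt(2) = (n + sqrt(2))*(n + 5*sqrt(2))*(n + 7*sqrt(2))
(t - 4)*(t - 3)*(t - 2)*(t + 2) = t^4 - 7*t^3 + 8*t^2 + 28*t - 48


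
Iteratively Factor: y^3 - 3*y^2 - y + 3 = (y - 3)*(y^2 - 1) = (y - 3)*(y - 1)*(y + 1)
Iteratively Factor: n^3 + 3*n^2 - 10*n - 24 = (n + 4)*(n^2 - n - 6) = (n - 3)*(n + 4)*(n + 2)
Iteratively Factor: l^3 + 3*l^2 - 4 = (l + 2)*(l^2 + l - 2) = (l - 1)*(l + 2)*(l + 2)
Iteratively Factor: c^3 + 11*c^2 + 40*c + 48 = (c + 4)*(c^2 + 7*c + 12) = (c + 4)^2*(c + 3)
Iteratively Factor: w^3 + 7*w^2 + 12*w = (w + 3)*(w^2 + 4*w) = (w + 3)*(w + 4)*(w)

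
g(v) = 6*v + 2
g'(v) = 6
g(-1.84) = -9.04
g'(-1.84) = 6.00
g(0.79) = 6.74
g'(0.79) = 6.00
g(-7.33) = -41.98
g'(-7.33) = 6.00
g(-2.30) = -11.80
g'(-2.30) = 6.00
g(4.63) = 29.78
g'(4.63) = 6.00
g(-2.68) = -14.08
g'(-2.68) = 6.00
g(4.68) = 30.08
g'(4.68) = 6.00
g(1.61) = 11.66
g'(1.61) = 6.00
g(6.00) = 38.00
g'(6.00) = 6.00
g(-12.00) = -70.00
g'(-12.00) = 6.00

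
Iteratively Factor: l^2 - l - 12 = (l - 4)*(l + 3)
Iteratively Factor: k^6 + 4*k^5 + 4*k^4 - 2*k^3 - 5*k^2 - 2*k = (k + 2)*(k^5 + 2*k^4 - 2*k^2 - k) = (k + 1)*(k + 2)*(k^4 + k^3 - k^2 - k) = (k + 1)^2*(k + 2)*(k^3 - k) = (k - 1)*(k + 1)^2*(k + 2)*(k^2 + k) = (k - 1)*(k + 1)^3*(k + 2)*(k)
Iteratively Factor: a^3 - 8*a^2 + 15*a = (a - 5)*(a^2 - 3*a) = (a - 5)*(a - 3)*(a)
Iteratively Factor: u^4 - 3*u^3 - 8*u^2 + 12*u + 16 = (u - 4)*(u^3 + u^2 - 4*u - 4) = (u - 4)*(u + 2)*(u^2 - u - 2) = (u - 4)*(u + 1)*(u + 2)*(u - 2)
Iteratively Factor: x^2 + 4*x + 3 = (x + 1)*(x + 3)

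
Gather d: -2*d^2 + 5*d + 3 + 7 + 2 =-2*d^2 + 5*d + 12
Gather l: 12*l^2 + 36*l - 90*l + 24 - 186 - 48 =12*l^2 - 54*l - 210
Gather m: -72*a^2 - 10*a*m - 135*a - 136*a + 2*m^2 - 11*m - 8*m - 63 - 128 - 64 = -72*a^2 - 271*a + 2*m^2 + m*(-10*a - 19) - 255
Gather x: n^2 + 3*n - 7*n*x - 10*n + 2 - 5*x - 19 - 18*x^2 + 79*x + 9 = n^2 - 7*n - 18*x^2 + x*(74 - 7*n) - 8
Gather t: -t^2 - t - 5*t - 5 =-t^2 - 6*t - 5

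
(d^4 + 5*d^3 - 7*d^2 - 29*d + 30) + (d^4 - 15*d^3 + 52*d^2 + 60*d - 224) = 2*d^4 - 10*d^3 + 45*d^2 + 31*d - 194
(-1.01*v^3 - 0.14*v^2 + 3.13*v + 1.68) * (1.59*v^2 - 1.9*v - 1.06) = -1.6059*v^5 + 1.6964*v^4 + 6.3133*v^3 - 3.1274*v^2 - 6.5098*v - 1.7808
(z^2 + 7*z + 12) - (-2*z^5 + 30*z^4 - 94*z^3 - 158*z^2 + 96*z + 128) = 2*z^5 - 30*z^4 + 94*z^3 + 159*z^2 - 89*z - 116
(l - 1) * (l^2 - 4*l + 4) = l^3 - 5*l^2 + 8*l - 4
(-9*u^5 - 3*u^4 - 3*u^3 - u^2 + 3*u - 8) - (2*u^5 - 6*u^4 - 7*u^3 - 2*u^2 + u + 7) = -11*u^5 + 3*u^4 + 4*u^3 + u^2 + 2*u - 15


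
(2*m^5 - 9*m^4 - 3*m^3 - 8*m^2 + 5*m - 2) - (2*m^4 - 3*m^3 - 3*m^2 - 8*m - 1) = 2*m^5 - 11*m^4 - 5*m^2 + 13*m - 1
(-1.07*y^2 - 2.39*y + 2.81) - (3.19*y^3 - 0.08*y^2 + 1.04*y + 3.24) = -3.19*y^3 - 0.99*y^2 - 3.43*y - 0.43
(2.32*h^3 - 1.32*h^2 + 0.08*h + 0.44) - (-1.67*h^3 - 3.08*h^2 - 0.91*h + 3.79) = 3.99*h^3 + 1.76*h^2 + 0.99*h - 3.35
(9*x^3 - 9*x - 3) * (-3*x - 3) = -27*x^4 - 27*x^3 + 27*x^2 + 36*x + 9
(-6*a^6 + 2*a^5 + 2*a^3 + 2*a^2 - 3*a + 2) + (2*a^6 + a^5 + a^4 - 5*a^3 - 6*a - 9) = -4*a^6 + 3*a^5 + a^4 - 3*a^3 + 2*a^2 - 9*a - 7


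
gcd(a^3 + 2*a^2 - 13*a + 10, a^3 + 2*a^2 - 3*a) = a - 1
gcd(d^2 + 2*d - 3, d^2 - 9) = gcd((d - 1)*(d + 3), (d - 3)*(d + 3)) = d + 3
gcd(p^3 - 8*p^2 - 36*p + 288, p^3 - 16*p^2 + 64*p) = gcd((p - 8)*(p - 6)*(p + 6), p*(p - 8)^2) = p - 8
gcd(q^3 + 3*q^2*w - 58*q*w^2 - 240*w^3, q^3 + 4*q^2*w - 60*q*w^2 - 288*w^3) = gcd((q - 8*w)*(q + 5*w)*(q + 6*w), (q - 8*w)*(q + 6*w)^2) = q^2 - 2*q*w - 48*w^2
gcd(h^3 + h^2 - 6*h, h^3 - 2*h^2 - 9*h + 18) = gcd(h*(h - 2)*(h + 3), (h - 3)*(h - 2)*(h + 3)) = h^2 + h - 6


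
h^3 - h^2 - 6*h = h*(h - 3)*(h + 2)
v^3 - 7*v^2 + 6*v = v*(v - 6)*(v - 1)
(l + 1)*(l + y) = l^2 + l*y + l + y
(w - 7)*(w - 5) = w^2 - 12*w + 35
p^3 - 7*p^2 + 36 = (p - 6)*(p - 3)*(p + 2)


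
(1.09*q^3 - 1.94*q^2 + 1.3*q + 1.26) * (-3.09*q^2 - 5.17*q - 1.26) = -3.3681*q^5 + 0.359299999999999*q^4 + 4.6394*q^3 - 8.17*q^2 - 8.1522*q - 1.5876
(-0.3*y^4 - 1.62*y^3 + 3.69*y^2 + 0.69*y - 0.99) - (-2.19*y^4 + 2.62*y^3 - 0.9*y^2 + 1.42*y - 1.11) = 1.89*y^4 - 4.24*y^3 + 4.59*y^2 - 0.73*y + 0.12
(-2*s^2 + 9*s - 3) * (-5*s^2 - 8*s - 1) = 10*s^4 - 29*s^3 - 55*s^2 + 15*s + 3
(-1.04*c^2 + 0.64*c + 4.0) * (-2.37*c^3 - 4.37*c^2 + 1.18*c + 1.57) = 2.4648*c^5 + 3.028*c^4 - 13.504*c^3 - 18.3576*c^2 + 5.7248*c + 6.28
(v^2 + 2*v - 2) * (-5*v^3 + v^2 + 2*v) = -5*v^5 - 9*v^4 + 14*v^3 + 2*v^2 - 4*v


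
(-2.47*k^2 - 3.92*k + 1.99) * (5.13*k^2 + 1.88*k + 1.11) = -12.6711*k^4 - 24.7532*k^3 + 0.0974000000000004*k^2 - 0.610000000000001*k + 2.2089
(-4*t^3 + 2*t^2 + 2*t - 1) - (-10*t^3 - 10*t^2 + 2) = 6*t^3 + 12*t^2 + 2*t - 3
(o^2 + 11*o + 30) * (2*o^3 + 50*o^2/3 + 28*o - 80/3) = 2*o^5 + 116*o^4/3 + 814*o^3/3 + 2344*o^2/3 + 1640*o/3 - 800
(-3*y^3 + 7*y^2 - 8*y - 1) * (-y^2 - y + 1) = 3*y^5 - 4*y^4 - 2*y^3 + 16*y^2 - 7*y - 1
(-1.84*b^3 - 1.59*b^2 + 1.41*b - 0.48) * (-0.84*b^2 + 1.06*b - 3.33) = 1.5456*b^5 - 0.6148*b^4 + 3.2574*b^3 + 7.1925*b^2 - 5.2041*b + 1.5984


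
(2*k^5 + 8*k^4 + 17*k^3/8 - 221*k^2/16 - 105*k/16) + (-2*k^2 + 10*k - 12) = 2*k^5 + 8*k^4 + 17*k^3/8 - 253*k^2/16 + 55*k/16 - 12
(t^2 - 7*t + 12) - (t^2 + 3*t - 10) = 22 - 10*t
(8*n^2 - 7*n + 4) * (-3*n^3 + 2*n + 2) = -24*n^5 + 21*n^4 + 4*n^3 + 2*n^2 - 6*n + 8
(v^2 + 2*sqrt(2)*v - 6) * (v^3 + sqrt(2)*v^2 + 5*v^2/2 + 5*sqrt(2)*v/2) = v^5 + 5*v^4/2 + 3*sqrt(2)*v^4 - 2*v^3 + 15*sqrt(2)*v^3/2 - 6*sqrt(2)*v^2 - 5*v^2 - 15*sqrt(2)*v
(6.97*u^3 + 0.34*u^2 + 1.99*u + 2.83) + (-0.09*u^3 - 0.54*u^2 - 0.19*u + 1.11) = 6.88*u^3 - 0.2*u^2 + 1.8*u + 3.94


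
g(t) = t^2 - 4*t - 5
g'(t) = 2*t - 4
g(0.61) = -7.07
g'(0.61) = -2.78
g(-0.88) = -0.71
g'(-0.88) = -5.76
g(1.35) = -8.58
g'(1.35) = -1.30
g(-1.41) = 2.63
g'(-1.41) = -6.82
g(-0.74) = -1.49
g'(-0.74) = -5.48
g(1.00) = -8.00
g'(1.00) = -2.00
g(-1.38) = 2.42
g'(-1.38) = -6.76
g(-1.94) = 6.52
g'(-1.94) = -7.88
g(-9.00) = 112.00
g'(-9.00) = -22.00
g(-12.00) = 187.00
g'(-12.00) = -28.00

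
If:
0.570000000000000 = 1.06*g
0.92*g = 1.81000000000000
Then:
No Solution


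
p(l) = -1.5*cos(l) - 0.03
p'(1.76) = 1.47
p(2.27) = 0.94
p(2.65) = 1.29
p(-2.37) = 1.05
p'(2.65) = 0.71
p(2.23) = 0.89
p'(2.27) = 1.15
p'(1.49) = 1.50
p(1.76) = 0.25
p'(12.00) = -0.80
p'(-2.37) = -1.05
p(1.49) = -0.15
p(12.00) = -1.30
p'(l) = 1.5*sin(l)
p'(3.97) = -1.11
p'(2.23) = 1.19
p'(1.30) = 1.45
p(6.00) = -1.47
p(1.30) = -0.43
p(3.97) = 0.98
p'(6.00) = -0.42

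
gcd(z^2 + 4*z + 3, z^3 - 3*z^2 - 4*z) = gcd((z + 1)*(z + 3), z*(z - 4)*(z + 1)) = z + 1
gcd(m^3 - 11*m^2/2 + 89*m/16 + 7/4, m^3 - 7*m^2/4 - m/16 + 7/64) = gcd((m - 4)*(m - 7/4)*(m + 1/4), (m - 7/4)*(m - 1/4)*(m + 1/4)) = m^2 - 3*m/2 - 7/16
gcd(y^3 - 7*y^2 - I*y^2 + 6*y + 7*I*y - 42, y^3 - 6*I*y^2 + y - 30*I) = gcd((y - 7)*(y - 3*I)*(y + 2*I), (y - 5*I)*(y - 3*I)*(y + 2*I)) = y^2 - I*y + 6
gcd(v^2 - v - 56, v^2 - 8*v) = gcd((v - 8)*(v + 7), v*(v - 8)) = v - 8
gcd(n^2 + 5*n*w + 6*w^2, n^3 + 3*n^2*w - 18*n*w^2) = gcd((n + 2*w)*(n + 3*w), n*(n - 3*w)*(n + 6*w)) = 1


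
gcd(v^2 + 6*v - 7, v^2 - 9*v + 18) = 1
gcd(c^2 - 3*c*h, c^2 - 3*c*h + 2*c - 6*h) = c - 3*h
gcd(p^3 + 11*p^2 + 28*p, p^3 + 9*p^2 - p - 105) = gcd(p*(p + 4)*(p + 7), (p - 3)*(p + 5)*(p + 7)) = p + 7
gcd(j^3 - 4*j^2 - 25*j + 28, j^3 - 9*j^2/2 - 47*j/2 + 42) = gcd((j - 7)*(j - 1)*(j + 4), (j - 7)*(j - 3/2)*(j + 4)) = j^2 - 3*j - 28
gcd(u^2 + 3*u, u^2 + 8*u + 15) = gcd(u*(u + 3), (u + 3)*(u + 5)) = u + 3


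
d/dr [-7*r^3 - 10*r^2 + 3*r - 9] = -21*r^2 - 20*r + 3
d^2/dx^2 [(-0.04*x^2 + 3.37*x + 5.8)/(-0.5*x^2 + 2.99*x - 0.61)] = (-1.5654*x^3 - 8.7732*x^2 + 58.1931*x - 112.430478)/(0.125*x^6 - 2.2425*x^5 + 13.86765*x^4 - 32.202599*x^3 + 16.918533*x^2 - 3.337737*x + 0.226981)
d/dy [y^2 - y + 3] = 2*y - 1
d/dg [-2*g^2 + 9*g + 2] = 9 - 4*g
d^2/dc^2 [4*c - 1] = 0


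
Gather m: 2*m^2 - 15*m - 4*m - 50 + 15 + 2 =2*m^2 - 19*m - 33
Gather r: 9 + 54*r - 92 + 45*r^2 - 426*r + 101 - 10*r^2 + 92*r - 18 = 35*r^2 - 280*r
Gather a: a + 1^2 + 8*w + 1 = a + 8*w + 2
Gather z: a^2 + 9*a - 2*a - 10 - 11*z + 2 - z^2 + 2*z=a^2 + 7*a - z^2 - 9*z - 8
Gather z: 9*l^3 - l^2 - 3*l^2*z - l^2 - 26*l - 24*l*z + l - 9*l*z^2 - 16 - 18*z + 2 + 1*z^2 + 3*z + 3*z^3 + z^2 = 9*l^3 - 2*l^2 - 25*l + 3*z^3 + z^2*(2 - 9*l) + z*(-3*l^2 - 24*l - 15) - 14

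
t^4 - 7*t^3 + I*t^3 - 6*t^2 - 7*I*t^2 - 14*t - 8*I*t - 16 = (t - 8)*(t + 1)*(t - I)*(t + 2*I)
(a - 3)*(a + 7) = a^2 + 4*a - 21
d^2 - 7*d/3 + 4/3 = (d - 4/3)*(d - 1)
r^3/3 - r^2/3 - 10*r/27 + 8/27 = (r/3 + 1/3)*(r - 4/3)*(r - 2/3)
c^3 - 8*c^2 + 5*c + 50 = (c - 5)^2*(c + 2)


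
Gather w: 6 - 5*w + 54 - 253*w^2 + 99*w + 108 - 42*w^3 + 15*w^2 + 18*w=-42*w^3 - 238*w^2 + 112*w + 168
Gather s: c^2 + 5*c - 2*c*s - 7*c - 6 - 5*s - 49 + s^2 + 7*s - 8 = c^2 - 2*c + s^2 + s*(2 - 2*c) - 63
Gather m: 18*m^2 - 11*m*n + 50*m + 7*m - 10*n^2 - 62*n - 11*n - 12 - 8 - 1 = 18*m^2 + m*(57 - 11*n) - 10*n^2 - 73*n - 21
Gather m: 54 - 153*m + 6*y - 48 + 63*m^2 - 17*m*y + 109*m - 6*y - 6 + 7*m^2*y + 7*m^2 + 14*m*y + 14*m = m^2*(7*y + 70) + m*(-3*y - 30)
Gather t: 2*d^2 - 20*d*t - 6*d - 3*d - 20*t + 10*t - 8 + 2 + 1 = 2*d^2 - 9*d + t*(-20*d - 10) - 5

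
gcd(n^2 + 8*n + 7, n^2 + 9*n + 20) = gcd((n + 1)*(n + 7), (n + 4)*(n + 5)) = 1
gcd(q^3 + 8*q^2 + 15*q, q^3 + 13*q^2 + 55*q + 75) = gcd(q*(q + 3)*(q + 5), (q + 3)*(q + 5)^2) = q^2 + 8*q + 15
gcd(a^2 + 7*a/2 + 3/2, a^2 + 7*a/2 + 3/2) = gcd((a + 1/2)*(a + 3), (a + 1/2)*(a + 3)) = a^2 + 7*a/2 + 3/2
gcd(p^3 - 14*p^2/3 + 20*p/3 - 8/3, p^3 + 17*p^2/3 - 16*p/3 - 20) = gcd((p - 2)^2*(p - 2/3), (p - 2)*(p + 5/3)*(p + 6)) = p - 2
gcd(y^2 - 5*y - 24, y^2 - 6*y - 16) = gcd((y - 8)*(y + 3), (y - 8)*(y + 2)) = y - 8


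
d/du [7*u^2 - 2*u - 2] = 14*u - 2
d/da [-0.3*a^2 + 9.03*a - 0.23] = 9.03 - 0.6*a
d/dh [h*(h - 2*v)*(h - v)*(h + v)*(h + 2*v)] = 5*h^4 - 15*h^2*v^2 + 4*v^4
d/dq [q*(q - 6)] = 2*q - 6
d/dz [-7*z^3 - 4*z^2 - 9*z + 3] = -21*z^2 - 8*z - 9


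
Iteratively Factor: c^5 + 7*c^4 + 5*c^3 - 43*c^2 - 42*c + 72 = (c + 3)*(c^4 + 4*c^3 - 7*c^2 - 22*c + 24) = (c + 3)^2*(c^3 + c^2 - 10*c + 8) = (c - 2)*(c + 3)^2*(c^2 + 3*c - 4) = (c - 2)*(c - 1)*(c + 3)^2*(c + 4)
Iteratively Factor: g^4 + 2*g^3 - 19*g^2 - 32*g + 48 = (g - 1)*(g^3 + 3*g^2 - 16*g - 48) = (g - 1)*(g + 4)*(g^2 - g - 12) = (g - 1)*(g + 3)*(g + 4)*(g - 4)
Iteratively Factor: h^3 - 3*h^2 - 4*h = (h - 4)*(h^2 + h) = (h - 4)*(h + 1)*(h)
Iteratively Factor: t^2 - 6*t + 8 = (t - 2)*(t - 4)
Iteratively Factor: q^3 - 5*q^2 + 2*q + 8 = (q - 2)*(q^2 - 3*q - 4) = (q - 4)*(q - 2)*(q + 1)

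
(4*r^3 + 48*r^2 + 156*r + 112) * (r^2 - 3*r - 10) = 4*r^5 + 36*r^4 - 28*r^3 - 836*r^2 - 1896*r - 1120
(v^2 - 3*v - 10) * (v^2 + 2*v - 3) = v^4 - v^3 - 19*v^2 - 11*v + 30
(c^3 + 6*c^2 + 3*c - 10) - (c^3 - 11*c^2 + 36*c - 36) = 17*c^2 - 33*c + 26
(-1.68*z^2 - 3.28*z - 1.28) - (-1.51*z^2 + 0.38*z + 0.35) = -0.17*z^2 - 3.66*z - 1.63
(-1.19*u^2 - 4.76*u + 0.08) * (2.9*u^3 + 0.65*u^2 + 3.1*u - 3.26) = -3.451*u^5 - 14.5775*u^4 - 6.551*u^3 - 10.8246*u^2 + 15.7656*u - 0.2608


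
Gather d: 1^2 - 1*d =1 - d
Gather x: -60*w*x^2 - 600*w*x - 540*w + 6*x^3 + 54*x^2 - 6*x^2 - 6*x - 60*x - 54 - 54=-540*w + 6*x^3 + x^2*(48 - 60*w) + x*(-600*w - 66) - 108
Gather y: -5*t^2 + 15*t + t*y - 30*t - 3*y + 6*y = -5*t^2 - 15*t + y*(t + 3)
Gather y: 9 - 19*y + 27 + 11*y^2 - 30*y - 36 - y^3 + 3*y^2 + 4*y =-y^3 + 14*y^2 - 45*y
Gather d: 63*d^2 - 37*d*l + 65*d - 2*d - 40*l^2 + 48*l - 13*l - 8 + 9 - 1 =63*d^2 + d*(63 - 37*l) - 40*l^2 + 35*l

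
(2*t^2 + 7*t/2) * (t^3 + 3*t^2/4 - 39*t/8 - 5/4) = 2*t^5 + 5*t^4 - 57*t^3/8 - 313*t^2/16 - 35*t/8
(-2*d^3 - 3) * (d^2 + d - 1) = -2*d^5 - 2*d^4 + 2*d^3 - 3*d^2 - 3*d + 3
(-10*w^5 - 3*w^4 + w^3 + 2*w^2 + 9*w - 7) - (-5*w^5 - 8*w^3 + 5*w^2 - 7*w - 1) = -5*w^5 - 3*w^4 + 9*w^3 - 3*w^2 + 16*w - 6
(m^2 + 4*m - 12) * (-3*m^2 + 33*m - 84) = -3*m^4 + 21*m^3 + 84*m^2 - 732*m + 1008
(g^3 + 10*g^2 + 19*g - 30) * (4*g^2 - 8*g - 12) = 4*g^5 + 32*g^4 - 16*g^3 - 392*g^2 + 12*g + 360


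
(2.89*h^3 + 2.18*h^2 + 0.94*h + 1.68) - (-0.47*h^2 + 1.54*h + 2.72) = 2.89*h^3 + 2.65*h^2 - 0.6*h - 1.04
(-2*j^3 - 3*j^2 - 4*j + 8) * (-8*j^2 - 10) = 16*j^5 + 24*j^4 + 52*j^3 - 34*j^2 + 40*j - 80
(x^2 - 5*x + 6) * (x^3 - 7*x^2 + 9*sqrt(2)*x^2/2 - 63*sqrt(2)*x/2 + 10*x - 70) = x^5 - 12*x^4 + 9*sqrt(2)*x^4/2 - 54*sqrt(2)*x^3 + 51*x^3 - 162*x^2 + 369*sqrt(2)*x^2/2 - 189*sqrt(2)*x + 410*x - 420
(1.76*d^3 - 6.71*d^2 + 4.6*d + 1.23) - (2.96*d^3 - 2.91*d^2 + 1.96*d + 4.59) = -1.2*d^3 - 3.8*d^2 + 2.64*d - 3.36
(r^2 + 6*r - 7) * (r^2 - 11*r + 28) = r^4 - 5*r^3 - 45*r^2 + 245*r - 196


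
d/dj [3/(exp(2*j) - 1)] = -3/(2*sinh(j)^2)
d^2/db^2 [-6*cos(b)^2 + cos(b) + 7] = -cos(b) + 12*cos(2*b)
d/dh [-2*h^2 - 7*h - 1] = -4*h - 7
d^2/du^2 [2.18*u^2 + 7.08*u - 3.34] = 4.36000000000000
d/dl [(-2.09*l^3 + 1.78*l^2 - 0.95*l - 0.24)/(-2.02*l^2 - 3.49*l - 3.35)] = (4.2218*l^4 + 14.5882*l^3 + 12.8733*l^2 - 12.8956*l + 2.3449)/(4.0804*l^4 + 14.0996*l^3 + 25.7141*l^2 + 23.383*l + 11.2225)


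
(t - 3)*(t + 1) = t^2 - 2*t - 3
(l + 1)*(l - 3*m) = l^2 - 3*l*m + l - 3*m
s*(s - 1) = s^2 - s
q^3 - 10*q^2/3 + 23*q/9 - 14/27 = (q - 7/3)*(q - 2/3)*(q - 1/3)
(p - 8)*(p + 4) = p^2 - 4*p - 32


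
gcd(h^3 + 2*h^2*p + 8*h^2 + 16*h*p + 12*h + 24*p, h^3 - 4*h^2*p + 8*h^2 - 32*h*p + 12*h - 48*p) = h^2 + 8*h + 12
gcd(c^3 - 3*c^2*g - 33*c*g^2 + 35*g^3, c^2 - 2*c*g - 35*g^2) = c^2 - 2*c*g - 35*g^2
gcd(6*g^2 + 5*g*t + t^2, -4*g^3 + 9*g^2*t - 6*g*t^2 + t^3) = 1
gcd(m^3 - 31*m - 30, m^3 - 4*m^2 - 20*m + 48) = m - 6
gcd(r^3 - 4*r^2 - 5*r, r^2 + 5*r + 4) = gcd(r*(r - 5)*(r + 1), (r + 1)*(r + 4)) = r + 1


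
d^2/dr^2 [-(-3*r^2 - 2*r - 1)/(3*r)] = 2/(3*r^3)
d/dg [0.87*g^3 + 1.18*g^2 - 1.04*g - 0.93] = 2.61*g^2 + 2.36*g - 1.04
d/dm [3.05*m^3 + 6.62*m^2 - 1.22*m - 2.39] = 9.15*m^2 + 13.24*m - 1.22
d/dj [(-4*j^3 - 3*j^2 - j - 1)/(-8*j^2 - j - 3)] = (32*j^4 + 8*j^3 + 31*j^2 + 2*j + 2)/(64*j^4 + 16*j^3 + 49*j^2 + 6*j + 9)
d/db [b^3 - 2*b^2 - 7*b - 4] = 3*b^2 - 4*b - 7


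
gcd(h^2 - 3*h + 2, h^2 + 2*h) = 1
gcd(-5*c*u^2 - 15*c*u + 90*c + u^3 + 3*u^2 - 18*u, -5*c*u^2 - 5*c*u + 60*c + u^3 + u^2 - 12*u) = -5*c*u + 15*c + u^2 - 3*u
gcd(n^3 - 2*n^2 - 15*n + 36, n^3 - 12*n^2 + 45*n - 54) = n^2 - 6*n + 9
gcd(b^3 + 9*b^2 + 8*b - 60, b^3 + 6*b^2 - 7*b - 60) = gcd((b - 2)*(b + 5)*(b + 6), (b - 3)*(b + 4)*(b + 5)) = b + 5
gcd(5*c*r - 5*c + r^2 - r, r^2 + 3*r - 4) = r - 1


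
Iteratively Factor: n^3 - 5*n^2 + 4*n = (n - 4)*(n^2 - n) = (n - 4)*(n - 1)*(n)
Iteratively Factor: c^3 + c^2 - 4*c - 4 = (c + 2)*(c^2 - c - 2) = (c + 1)*(c + 2)*(c - 2)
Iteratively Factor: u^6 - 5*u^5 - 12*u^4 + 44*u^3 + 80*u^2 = (u)*(u^5 - 5*u^4 - 12*u^3 + 44*u^2 + 80*u) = u*(u - 5)*(u^4 - 12*u^2 - 16*u) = u^2*(u - 5)*(u^3 - 12*u - 16) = u^2*(u - 5)*(u + 2)*(u^2 - 2*u - 8) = u^2*(u - 5)*(u + 2)^2*(u - 4)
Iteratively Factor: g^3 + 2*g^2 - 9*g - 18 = (g + 2)*(g^2 - 9) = (g + 2)*(g + 3)*(g - 3)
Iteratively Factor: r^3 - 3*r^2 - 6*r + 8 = (r + 2)*(r^2 - 5*r + 4) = (r - 4)*(r + 2)*(r - 1)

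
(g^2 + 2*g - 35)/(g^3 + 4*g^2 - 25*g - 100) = (g + 7)/(g^2 + 9*g + 20)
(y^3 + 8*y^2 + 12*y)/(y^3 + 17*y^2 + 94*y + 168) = y*(y + 2)/(y^2 + 11*y + 28)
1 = 1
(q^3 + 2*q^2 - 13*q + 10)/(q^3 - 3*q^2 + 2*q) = (q + 5)/q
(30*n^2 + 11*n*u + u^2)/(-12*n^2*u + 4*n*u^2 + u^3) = (5*n + u)/(u*(-2*n + u))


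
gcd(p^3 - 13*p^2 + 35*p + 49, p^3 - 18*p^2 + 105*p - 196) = p^2 - 14*p + 49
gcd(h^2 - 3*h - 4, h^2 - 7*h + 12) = h - 4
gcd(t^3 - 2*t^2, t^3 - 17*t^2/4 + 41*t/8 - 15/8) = 1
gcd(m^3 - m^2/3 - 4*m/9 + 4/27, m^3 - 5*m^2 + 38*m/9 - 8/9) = m^2 - m + 2/9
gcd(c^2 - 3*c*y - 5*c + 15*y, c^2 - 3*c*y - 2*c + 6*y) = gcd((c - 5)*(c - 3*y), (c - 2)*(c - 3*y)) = -c + 3*y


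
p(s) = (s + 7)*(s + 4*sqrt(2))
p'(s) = 2*s + 4*sqrt(2) + 7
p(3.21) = 90.53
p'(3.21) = 19.08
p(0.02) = 39.85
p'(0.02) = 12.70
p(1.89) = 67.09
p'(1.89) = 16.44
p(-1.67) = 21.25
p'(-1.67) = 9.32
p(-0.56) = 32.82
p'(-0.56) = 11.54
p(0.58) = 47.28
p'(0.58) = 13.82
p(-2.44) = 14.67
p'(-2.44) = 7.78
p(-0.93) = 28.69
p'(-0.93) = 10.80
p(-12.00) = 31.72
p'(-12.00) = -11.34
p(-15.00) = 74.75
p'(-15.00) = -17.34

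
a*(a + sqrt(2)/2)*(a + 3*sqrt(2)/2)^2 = a^4 + 7*sqrt(2)*a^3/2 + 15*a^2/2 + 9*sqrt(2)*a/4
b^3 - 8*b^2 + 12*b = b*(b - 6)*(b - 2)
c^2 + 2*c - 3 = (c - 1)*(c + 3)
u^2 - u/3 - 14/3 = (u - 7/3)*(u + 2)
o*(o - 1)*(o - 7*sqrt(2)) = o^3 - 7*sqrt(2)*o^2 - o^2 + 7*sqrt(2)*o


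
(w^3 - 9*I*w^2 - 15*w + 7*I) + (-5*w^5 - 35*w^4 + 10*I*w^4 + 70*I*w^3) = -5*w^5 - 35*w^4 + 10*I*w^4 + w^3 + 70*I*w^3 - 9*I*w^2 - 15*w + 7*I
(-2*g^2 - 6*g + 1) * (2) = -4*g^2 - 12*g + 2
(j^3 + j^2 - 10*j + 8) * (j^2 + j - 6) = j^5 + 2*j^4 - 15*j^3 - 8*j^2 + 68*j - 48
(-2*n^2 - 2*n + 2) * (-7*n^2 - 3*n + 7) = 14*n^4 + 20*n^3 - 22*n^2 - 20*n + 14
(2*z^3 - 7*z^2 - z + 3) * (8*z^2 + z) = 16*z^5 - 54*z^4 - 15*z^3 + 23*z^2 + 3*z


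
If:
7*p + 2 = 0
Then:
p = -2/7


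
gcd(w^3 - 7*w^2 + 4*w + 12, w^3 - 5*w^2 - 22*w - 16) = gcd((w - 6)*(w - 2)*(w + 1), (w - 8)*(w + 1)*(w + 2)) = w + 1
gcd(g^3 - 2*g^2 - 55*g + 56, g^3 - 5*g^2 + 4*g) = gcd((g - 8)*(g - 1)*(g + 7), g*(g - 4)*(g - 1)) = g - 1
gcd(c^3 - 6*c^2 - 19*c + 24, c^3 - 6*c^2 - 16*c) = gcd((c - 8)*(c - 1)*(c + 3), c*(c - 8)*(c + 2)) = c - 8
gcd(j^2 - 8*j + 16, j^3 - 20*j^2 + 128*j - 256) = j - 4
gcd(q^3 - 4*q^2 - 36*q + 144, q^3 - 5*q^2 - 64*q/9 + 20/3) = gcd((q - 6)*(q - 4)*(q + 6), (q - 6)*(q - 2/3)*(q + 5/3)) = q - 6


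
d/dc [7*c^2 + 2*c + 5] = 14*c + 2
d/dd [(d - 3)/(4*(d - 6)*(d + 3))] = (-d^2 + 6*d - 27)/(4*(d^4 - 6*d^3 - 27*d^2 + 108*d + 324))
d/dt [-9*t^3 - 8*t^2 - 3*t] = -27*t^2 - 16*t - 3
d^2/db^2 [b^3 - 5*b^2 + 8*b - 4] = 6*b - 10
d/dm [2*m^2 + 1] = 4*m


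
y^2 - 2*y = y*(y - 2)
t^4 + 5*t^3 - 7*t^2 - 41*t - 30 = (t - 3)*(t + 1)*(t + 2)*(t + 5)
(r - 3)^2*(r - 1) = r^3 - 7*r^2 + 15*r - 9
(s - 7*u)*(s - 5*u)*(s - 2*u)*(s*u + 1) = s^4*u - 14*s^3*u^2 + s^3 + 59*s^2*u^3 - 14*s^2*u - 70*s*u^4 + 59*s*u^2 - 70*u^3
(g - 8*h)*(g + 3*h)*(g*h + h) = g^3*h - 5*g^2*h^2 + g^2*h - 24*g*h^3 - 5*g*h^2 - 24*h^3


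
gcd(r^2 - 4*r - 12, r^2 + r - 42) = r - 6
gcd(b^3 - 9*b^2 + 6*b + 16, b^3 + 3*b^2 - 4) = 1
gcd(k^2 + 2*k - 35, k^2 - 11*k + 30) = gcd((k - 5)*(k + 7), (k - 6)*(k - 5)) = k - 5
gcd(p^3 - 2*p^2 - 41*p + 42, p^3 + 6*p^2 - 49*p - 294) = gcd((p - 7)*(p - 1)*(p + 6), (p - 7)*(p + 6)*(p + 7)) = p^2 - p - 42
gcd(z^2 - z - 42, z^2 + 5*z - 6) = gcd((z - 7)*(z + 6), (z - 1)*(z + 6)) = z + 6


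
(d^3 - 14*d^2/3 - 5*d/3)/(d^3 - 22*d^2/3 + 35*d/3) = (3*d + 1)/(3*d - 7)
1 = 1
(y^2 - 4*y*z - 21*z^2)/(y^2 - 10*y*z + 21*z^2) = (y + 3*z)/(y - 3*z)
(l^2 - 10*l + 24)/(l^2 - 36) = (l - 4)/(l + 6)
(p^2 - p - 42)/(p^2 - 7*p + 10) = (p^2 - p - 42)/(p^2 - 7*p + 10)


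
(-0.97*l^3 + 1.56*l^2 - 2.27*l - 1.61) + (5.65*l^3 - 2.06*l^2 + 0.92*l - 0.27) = 4.68*l^3 - 0.5*l^2 - 1.35*l - 1.88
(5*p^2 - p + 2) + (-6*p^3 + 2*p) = -6*p^3 + 5*p^2 + p + 2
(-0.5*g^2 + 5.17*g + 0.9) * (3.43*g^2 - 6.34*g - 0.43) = -1.715*g^4 + 20.9031*g^3 - 29.4758*g^2 - 7.9291*g - 0.387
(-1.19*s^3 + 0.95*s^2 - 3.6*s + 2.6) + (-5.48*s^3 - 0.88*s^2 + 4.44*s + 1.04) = -6.67*s^3 + 0.07*s^2 + 0.84*s + 3.64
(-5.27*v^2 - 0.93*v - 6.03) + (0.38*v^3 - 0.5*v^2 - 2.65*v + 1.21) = 0.38*v^3 - 5.77*v^2 - 3.58*v - 4.82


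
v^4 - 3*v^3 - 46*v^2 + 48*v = v*(v - 8)*(v - 1)*(v + 6)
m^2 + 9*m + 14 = (m + 2)*(m + 7)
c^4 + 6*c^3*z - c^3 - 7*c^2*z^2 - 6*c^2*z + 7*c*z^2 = c*(c - 1)*(c - z)*(c + 7*z)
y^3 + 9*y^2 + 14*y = y*(y + 2)*(y + 7)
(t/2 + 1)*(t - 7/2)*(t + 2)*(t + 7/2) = t^4/2 + 2*t^3 - 33*t^2/8 - 49*t/2 - 49/2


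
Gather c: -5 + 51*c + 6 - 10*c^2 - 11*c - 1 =-10*c^2 + 40*c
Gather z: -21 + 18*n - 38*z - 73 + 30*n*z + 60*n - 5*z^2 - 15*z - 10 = 78*n - 5*z^2 + z*(30*n - 53) - 104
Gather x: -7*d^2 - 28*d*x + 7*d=-7*d^2 - 28*d*x + 7*d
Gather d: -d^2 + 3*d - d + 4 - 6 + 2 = -d^2 + 2*d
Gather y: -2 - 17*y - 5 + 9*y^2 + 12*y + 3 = 9*y^2 - 5*y - 4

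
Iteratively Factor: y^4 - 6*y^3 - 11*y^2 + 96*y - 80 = (y - 1)*(y^3 - 5*y^2 - 16*y + 80) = (y - 1)*(y + 4)*(y^2 - 9*y + 20) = (y - 4)*(y - 1)*(y + 4)*(y - 5)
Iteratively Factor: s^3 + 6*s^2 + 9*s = (s + 3)*(s^2 + 3*s) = (s + 3)^2*(s)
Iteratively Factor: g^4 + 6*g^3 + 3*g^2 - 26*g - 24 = (g - 2)*(g^3 + 8*g^2 + 19*g + 12) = (g - 2)*(g + 1)*(g^2 + 7*g + 12) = (g - 2)*(g + 1)*(g + 3)*(g + 4)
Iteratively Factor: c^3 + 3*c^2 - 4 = (c + 2)*(c^2 + c - 2) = (c - 1)*(c + 2)*(c + 2)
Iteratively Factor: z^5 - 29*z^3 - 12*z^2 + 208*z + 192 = (z - 4)*(z^4 + 4*z^3 - 13*z^2 - 64*z - 48) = (z - 4)*(z + 3)*(z^3 + z^2 - 16*z - 16) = (z - 4)*(z + 3)*(z + 4)*(z^2 - 3*z - 4) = (z - 4)^2*(z + 3)*(z + 4)*(z + 1)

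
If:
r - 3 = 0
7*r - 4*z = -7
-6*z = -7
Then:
No Solution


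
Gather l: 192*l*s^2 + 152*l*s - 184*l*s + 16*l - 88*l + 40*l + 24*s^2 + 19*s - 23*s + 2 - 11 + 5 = l*(192*s^2 - 32*s - 32) + 24*s^2 - 4*s - 4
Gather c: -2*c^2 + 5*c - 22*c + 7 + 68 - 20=-2*c^2 - 17*c + 55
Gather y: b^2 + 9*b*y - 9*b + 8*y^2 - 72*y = b^2 - 9*b + 8*y^2 + y*(9*b - 72)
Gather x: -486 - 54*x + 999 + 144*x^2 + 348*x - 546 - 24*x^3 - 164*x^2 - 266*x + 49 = -24*x^3 - 20*x^2 + 28*x + 16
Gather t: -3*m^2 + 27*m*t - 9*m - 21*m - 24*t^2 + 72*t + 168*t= -3*m^2 - 30*m - 24*t^2 + t*(27*m + 240)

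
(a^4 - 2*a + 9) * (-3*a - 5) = -3*a^5 - 5*a^4 + 6*a^2 - 17*a - 45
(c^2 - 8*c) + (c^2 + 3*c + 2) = 2*c^2 - 5*c + 2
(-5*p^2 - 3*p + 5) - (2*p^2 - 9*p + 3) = -7*p^2 + 6*p + 2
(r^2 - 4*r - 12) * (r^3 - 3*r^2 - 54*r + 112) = r^5 - 7*r^4 - 54*r^3 + 364*r^2 + 200*r - 1344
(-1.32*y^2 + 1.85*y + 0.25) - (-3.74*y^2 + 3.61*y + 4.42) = 2.42*y^2 - 1.76*y - 4.17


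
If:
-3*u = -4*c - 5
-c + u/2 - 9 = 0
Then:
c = -49/2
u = -31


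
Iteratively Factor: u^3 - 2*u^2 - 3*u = (u - 3)*(u^2 + u) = u*(u - 3)*(u + 1)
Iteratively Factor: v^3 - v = (v - 1)*(v^2 + v) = (v - 1)*(v + 1)*(v)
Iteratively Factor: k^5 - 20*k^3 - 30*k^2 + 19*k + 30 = (k - 1)*(k^4 + k^3 - 19*k^2 - 49*k - 30) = (k - 5)*(k - 1)*(k^3 + 6*k^2 + 11*k + 6) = (k - 5)*(k - 1)*(k + 2)*(k^2 + 4*k + 3) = (k - 5)*(k - 1)*(k + 1)*(k + 2)*(k + 3)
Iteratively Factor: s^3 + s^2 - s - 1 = (s - 1)*(s^2 + 2*s + 1) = (s - 1)*(s + 1)*(s + 1)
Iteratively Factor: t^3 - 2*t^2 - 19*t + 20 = (t + 4)*(t^2 - 6*t + 5) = (t - 5)*(t + 4)*(t - 1)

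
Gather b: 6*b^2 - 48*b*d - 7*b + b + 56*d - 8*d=6*b^2 + b*(-48*d - 6) + 48*d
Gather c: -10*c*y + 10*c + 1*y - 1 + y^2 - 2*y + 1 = c*(10 - 10*y) + y^2 - y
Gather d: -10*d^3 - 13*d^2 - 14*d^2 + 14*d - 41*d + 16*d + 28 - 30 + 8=-10*d^3 - 27*d^2 - 11*d + 6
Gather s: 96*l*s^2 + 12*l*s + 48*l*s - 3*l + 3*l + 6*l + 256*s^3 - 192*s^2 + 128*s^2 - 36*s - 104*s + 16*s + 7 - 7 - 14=6*l + 256*s^3 + s^2*(96*l - 64) + s*(60*l - 124) - 14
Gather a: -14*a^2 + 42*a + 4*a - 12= -14*a^2 + 46*a - 12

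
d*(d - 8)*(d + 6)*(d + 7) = d^4 + 5*d^3 - 62*d^2 - 336*d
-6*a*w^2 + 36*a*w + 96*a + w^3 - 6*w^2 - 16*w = (-6*a + w)*(w - 8)*(w + 2)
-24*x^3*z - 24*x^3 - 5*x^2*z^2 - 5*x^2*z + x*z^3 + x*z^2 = (-8*x + z)*(3*x + z)*(x*z + x)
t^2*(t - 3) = t^3 - 3*t^2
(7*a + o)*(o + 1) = 7*a*o + 7*a + o^2 + o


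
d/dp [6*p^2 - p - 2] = 12*p - 1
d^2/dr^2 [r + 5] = 0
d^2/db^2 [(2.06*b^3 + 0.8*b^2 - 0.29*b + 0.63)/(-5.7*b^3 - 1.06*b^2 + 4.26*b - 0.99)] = (-2.27373675443232e-13*b^7 - 27.09096*b^6 - 243.59292*b^5 - 212.16996*b^4 - 60.6360559999999*b^3 + 125.065296*b^2 + 24.459516*b - 20.6658)/(185.193*b^9 + 103.3182*b^8 - 396.00864*b^7 - 56.747204*b^6 + 331.853832*b^5 - 83.18862*b^4 - 87.37173*b^3 + 57.01509*b^2 - 12.525678*b + 0.970299)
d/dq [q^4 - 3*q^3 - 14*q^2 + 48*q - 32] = 4*q^3 - 9*q^2 - 28*q + 48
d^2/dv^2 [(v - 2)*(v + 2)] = 2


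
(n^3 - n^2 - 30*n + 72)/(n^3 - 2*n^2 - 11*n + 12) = (n^2 + 3*n - 18)/(n^2 + 2*n - 3)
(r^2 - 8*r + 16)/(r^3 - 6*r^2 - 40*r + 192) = (r - 4)/(r^2 - 2*r - 48)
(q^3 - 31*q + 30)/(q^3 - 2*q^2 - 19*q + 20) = (q + 6)/(q + 4)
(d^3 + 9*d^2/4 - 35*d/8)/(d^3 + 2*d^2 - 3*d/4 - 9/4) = d*(8*d^2 + 18*d - 35)/(2*(4*d^3 + 8*d^2 - 3*d - 9))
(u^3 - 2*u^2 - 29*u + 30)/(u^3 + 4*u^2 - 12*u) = (u^3 - 2*u^2 - 29*u + 30)/(u*(u^2 + 4*u - 12))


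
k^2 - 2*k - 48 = (k - 8)*(k + 6)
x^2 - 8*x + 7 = (x - 7)*(x - 1)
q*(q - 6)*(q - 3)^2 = q^4 - 12*q^3 + 45*q^2 - 54*q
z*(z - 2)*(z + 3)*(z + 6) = z^4 + 7*z^3 - 36*z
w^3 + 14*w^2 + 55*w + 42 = (w + 1)*(w + 6)*(w + 7)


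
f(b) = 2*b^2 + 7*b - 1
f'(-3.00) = -5.00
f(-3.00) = -4.00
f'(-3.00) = -5.00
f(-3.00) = -4.00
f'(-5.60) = -15.40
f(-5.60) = 22.52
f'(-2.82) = -4.28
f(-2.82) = -4.84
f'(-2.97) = -4.88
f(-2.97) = -4.15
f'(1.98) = 14.92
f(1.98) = 20.70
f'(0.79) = 10.16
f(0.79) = 5.78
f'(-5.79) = -16.16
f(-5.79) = 25.52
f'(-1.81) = -0.24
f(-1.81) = -7.12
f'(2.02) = 15.08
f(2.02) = 21.30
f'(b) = 4*b + 7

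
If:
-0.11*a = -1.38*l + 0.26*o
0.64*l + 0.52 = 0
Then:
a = -2.36363636363636*o - 10.1931818181818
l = -0.81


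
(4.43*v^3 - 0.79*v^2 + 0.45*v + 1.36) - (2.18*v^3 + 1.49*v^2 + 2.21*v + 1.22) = 2.25*v^3 - 2.28*v^2 - 1.76*v + 0.14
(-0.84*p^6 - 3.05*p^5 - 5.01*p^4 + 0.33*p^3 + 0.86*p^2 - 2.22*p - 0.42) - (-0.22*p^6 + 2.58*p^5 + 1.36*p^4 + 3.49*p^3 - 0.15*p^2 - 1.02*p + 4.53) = -0.62*p^6 - 5.63*p^5 - 6.37*p^4 - 3.16*p^3 + 1.01*p^2 - 1.2*p - 4.95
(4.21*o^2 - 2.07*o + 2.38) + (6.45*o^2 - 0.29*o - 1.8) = 10.66*o^2 - 2.36*o + 0.58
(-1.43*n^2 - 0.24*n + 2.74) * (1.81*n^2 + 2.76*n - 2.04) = -2.5883*n^4 - 4.3812*n^3 + 7.2142*n^2 + 8.052*n - 5.5896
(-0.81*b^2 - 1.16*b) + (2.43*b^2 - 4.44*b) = 1.62*b^2 - 5.6*b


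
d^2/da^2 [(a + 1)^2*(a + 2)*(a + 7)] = 12*a^2 + 66*a + 66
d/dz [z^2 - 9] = 2*z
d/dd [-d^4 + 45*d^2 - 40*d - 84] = -4*d^3 + 90*d - 40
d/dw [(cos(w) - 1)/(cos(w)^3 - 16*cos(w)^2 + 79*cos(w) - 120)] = (67*cos(w) - 19*cos(2*w) + cos(3*w) + 63)*sin(w)/(2*(cos(w)^3 - 16*cos(w)^2 + 79*cos(w) - 120)^2)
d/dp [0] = 0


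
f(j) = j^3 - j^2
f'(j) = 3*j^2 - 2*j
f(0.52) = -0.13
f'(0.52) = -0.23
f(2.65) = 11.59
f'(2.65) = 15.77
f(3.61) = 34.01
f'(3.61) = 31.88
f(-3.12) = -40.11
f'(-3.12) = 35.44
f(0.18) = -0.03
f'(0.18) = -0.26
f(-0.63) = -0.65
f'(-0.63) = 2.45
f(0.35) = -0.08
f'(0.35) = -0.33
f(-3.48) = -54.25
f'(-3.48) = 43.29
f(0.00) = 0.00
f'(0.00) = 0.00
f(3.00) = 18.00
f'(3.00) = 21.00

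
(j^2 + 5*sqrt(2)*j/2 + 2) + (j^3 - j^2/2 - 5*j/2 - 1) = j^3 + j^2/2 - 5*j/2 + 5*sqrt(2)*j/2 + 1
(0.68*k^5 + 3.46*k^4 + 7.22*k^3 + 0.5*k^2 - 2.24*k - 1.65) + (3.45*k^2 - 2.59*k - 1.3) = 0.68*k^5 + 3.46*k^4 + 7.22*k^3 + 3.95*k^2 - 4.83*k - 2.95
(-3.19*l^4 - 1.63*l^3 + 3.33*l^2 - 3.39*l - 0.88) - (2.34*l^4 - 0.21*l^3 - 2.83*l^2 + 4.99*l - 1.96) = -5.53*l^4 - 1.42*l^3 + 6.16*l^2 - 8.38*l + 1.08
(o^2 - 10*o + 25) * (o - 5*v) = o^3 - 5*o^2*v - 10*o^2 + 50*o*v + 25*o - 125*v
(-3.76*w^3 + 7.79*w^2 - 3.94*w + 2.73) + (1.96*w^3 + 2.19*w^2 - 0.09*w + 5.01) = -1.8*w^3 + 9.98*w^2 - 4.03*w + 7.74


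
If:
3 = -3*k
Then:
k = -1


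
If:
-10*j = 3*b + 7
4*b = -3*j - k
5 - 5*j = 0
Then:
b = -17/3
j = 1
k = 59/3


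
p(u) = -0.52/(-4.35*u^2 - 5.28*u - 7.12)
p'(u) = -0.52*(8.7*u + 5.28)/(-4.35*u^2 - 5.28*u - 7.12)^2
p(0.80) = 0.04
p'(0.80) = -0.03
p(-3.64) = 0.01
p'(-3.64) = 0.01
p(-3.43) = 0.01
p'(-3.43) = 0.01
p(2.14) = 0.01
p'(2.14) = -0.01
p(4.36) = 0.00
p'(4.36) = -0.00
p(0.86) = 0.03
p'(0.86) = -0.03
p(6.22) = 0.00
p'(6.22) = -0.00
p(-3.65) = 0.01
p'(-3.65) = 0.01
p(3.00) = 0.01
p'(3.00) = -0.00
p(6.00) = 0.00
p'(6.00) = -0.00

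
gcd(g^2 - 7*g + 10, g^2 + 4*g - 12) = g - 2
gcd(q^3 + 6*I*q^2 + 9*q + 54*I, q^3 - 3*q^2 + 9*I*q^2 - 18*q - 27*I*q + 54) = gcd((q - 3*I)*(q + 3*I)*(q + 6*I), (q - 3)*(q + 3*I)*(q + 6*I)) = q^2 + 9*I*q - 18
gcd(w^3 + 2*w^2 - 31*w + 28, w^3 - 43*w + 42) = w^2 + 6*w - 7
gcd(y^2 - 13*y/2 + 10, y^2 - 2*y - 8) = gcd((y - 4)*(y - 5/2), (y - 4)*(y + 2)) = y - 4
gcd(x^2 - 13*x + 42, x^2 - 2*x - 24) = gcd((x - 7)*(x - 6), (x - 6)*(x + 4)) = x - 6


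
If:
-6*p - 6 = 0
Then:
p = -1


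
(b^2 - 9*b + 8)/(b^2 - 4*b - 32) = (b - 1)/(b + 4)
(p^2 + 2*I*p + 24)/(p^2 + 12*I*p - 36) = (p - 4*I)/(p + 6*I)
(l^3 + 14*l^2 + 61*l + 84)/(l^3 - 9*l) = (l^2 + 11*l + 28)/(l*(l - 3))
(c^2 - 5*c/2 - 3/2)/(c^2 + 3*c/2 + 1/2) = (c - 3)/(c + 1)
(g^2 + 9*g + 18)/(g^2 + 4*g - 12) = (g + 3)/(g - 2)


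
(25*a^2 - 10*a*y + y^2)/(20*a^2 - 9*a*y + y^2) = (-5*a + y)/(-4*a + y)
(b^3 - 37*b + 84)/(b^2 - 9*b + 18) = (b^2 + 3*b - 28)/(b - 6)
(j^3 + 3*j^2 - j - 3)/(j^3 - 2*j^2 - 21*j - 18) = (j - 1)/(j - 6)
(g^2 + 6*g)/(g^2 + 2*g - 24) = g/(g - 4)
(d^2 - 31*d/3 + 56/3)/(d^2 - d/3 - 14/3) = (d - 8)/(d + 2)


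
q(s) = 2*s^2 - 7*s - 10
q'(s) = 4*s - 7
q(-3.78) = 45.04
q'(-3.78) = -22.12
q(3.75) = -8.12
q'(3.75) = 8.00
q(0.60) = -13.48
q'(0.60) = -4.60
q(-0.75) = -3.62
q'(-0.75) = -10.00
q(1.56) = -16.05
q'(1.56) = -0.76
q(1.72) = -16.12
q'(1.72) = -0.12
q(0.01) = -10.07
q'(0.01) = -6.96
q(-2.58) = 21.37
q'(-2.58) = -17.32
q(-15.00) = 545.00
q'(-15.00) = -67.00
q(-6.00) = 104.00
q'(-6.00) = -31.00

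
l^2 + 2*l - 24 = (l - 4)*(l + 6)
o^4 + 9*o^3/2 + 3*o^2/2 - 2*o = o*(o - 1/2)*(o + 1)*(o + 4)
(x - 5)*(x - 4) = x^2 - 9*x + 20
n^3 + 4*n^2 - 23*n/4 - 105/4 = (n - 5/2)*(n + 3)*(n + 7/2)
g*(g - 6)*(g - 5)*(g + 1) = g^4 - 10*g^3 + 19*g^2 + 30*g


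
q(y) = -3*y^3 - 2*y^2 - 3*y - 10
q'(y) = -9*y^2 - 4*y - 3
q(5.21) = -504.18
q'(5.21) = -268.14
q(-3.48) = 102.65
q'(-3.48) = -98.07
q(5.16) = -490.90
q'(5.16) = -263.27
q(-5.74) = 508.68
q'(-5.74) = -276.57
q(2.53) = -78.97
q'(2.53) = -70.73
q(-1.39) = -1.64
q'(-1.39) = -14.83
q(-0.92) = -6.60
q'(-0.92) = -6.94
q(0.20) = -10.70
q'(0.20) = -4.16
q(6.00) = -748.00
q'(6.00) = -351.00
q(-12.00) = 4922.00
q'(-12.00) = -1251.00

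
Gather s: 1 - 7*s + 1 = 2 - 7*s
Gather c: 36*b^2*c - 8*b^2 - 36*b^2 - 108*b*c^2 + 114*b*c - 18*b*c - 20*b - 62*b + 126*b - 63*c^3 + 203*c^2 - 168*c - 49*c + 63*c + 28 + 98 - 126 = -44*b^2 + 44*b - 63*c^3 + c^2*(203 - 108*b) + c*(36*b^2 + 96*b - 154)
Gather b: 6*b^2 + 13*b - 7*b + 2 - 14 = 6*b^2 + 6*b - 12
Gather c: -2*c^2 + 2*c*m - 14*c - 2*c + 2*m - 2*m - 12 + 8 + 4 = -2*c^2 + c*(2*m - 16)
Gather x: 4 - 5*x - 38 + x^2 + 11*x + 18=x^2 + 6*x - 16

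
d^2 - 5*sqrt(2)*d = d*(d - 5*sqrt(2))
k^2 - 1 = (k - 1)*(k + 1)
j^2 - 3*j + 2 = (j - 2)*(j - 1)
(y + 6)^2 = y^2 + 12*y + 36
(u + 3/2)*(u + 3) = u^2 + 9*u/2 + 9/2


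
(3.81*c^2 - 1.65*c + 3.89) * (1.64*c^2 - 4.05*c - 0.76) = 6.2484*c^4 - 18.1365*c^3 + 10.1665*c^2 - 14.5005*c - 2.9564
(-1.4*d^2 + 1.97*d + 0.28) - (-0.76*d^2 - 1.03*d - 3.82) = -0.64*d^2 + 3.0*d + 4.1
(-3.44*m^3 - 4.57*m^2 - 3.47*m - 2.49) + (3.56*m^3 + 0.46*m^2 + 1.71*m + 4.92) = 0.12*m^3 - 4.11*m^2 - 1.76*m + 2.43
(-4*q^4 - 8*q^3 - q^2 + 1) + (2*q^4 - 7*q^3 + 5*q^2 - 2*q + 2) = -2*q^4 - 15*q^3 + 4*q^2 - 2*q + 3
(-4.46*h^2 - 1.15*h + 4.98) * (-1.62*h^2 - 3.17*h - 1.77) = 7.2252*h^4 + 16.0012*h^3 + 3.4721*h^2 - 13.7511*h - 8.8146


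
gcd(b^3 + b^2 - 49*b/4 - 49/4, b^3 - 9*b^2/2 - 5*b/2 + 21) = b - 7/2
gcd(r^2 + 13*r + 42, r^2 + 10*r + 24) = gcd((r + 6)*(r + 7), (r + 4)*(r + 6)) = r + 6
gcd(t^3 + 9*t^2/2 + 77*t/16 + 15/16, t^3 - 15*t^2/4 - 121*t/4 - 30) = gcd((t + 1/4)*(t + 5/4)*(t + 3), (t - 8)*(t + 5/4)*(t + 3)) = t^2 + 17*t/4 + 15/4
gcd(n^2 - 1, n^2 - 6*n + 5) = n - 1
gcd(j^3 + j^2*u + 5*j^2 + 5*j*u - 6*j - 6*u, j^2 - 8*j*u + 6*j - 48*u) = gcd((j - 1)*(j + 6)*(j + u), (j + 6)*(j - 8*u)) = j + 6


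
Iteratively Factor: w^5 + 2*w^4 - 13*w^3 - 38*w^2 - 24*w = (w + 1)*(w^4 + w^3 - 14*w^2 - 24*w) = (w + 1)*(w + 2)*(w^3 - w^2 - 12*w) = (w - 4)*(w + 1)*(w + 2)*(w^2 + 3*w) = (w - 4)*(w + 1)*(w + 2)*(w + 3)*(w)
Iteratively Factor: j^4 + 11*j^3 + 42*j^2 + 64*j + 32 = (j + 1)*(j^3 + 10*j^2 + 32*j + 32) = (j + 1)*(j + 4)*(j^2 + 6*j + 8) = (j + 1)*(j + 2)*(j + 4)*(j + 4)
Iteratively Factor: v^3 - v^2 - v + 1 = (v - 1)*(v^2 - 1) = (v - 1)^2*(v + 1)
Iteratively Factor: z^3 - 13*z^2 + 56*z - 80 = (z - 4)*(z^2 - 9*z + 20) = (z - 4)^2*(z - 5)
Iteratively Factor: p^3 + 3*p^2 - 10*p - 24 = (p + 2)*(p^2 + p - 12) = (p + 2)*(p + 4)*(p - 3)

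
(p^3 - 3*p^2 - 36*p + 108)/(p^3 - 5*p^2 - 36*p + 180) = (p - 3)/(p - 5)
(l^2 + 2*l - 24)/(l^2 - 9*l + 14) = (l^2 + 2*l - 24)/(l^2 - 9*l + 14)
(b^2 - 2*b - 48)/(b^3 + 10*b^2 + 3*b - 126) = (b - 8)/(b^2 + 4*b - 21)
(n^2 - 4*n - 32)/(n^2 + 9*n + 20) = (n - 8)/(n + 5)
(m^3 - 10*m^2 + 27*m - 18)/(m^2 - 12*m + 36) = (m^2 - 4*m + 3)/(m - 6)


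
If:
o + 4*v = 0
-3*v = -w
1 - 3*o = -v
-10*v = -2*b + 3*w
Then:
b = -19/26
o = 4/13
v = -1/13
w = -3/13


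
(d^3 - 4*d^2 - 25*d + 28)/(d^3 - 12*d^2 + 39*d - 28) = (d + 4)/(d - 4)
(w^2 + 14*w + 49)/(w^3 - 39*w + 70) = (w + 7)/(w^2 - 7*w + 10)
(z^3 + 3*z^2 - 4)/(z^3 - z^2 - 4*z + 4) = (z + 2)/(z - 2)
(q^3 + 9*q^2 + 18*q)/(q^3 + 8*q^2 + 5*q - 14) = q*(q^2 + 9*q + 18)/(q^3 + 8*q^2 + 5*q - 14)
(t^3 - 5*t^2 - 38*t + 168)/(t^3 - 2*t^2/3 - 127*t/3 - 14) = 3*(t - 4)/(3*t + 1)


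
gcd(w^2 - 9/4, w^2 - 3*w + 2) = 1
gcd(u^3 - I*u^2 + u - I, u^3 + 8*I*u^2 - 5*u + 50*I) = 1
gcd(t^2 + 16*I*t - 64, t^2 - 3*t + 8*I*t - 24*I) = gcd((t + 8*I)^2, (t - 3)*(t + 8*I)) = t + 8*I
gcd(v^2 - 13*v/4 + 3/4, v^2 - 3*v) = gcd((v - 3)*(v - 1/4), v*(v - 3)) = v - 3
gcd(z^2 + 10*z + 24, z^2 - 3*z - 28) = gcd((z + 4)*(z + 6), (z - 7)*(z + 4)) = z + 4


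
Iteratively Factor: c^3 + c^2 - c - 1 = (c + 1)*(c^2 - 1) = (c - 1)*(c + 1)*(c + 1)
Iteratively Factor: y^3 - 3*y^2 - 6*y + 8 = (y - 4)*(y^2 + y - 2) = (y - 4)*(y - 1)*(y + 2)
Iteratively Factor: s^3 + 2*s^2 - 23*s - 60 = (s - 5)*(s^2 + 7*s + 12) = (s - 5)*(s + 3)*(s + 4)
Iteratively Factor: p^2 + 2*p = (p)*(p + 2)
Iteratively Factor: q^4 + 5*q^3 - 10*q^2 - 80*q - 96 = (q + 3)*(q^3 + 2*q^2 - 16*q - 32) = (q + 2)*(q + 3)*(q^2 - 16) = (q - 4)*(q + 2)*(q + 3)*(q + 4)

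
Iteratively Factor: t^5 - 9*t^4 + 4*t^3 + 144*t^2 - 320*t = (t - 4)*(t^4 - 5*t^3 - 16*t^2 + 80*t) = (t - 4)*(t + 4)*(t^3 - 9*t^2 + 20*t) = (t - 5)*(t - 4)*(t + 4)*(t^2 - 4*t) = t*(t - 5)*(t - 4)*(t + 4)*(t - 4)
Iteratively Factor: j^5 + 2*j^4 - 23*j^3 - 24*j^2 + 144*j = (j)*(j^4 + 2*j^3 - 23*j^2 - 24*j + 144) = j*(j - 3)*(j^3 + 5*j^2 - 8*j - 48) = j*(j - 3)^2*(j^2 + 8*j + 16) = j*(j - 3)^2*(j + 4)*(j + 4)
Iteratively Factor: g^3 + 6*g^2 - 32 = (g + 4)*(g^2 + 2*g - 8) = (g + 4)^2*(g - 2)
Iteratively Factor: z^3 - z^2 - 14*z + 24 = (z - 2)*(z^2 + z - 12) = (z - 2)*(z + 4)*(z - 3)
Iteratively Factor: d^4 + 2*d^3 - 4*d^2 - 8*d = (d + 2)*(d^3 - 4*d) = (d - 2)*(d + 2)*(d^2 + 2*d) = d*(d - 2)*(d + 2)*(d + 2)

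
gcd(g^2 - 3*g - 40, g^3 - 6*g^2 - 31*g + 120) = g^2 - 3*g - 40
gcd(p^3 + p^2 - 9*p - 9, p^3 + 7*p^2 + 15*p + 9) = p^2 + 4*p + 3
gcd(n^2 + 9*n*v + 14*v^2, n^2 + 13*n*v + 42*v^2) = n + 7*v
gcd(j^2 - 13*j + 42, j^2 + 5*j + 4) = 1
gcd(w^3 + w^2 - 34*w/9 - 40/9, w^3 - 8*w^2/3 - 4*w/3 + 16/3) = w^2 - 2*w/3 - 8/3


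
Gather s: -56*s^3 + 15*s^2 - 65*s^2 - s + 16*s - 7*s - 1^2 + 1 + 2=-56*s^3 - 50*s^2 + 8*s + 2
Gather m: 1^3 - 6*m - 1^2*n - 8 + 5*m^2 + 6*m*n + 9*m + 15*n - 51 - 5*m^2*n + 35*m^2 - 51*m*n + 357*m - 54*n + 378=m^2*(40 - 5*n) + m*(360 - 45*n) - 40*n + 320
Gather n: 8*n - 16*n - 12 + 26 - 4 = 10 - 8*n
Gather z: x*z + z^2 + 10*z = z^2 + z*(x + 10)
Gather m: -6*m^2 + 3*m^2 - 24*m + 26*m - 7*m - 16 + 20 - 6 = -3*m^2 - 5*m - 2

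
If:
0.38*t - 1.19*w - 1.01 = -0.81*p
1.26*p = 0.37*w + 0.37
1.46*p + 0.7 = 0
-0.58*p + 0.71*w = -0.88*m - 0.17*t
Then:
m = 2.69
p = -0.48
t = -4.56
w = -2.63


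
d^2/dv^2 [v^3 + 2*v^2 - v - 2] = 6*v + 4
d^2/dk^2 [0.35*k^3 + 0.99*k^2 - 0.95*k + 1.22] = 2.1*k + 1.98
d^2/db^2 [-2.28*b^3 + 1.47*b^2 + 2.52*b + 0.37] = 2.94 - 13.68*b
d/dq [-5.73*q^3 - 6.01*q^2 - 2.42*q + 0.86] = -17.19*q^2 - 12.02*q - 2.42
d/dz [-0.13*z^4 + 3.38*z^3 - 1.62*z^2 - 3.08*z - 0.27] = -0.52*z^3 + 10.14*z^2 - 3.24*z - 3.08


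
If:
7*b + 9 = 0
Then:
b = -9/7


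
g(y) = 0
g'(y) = 0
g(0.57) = 0.00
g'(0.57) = 0.00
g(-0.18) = 0.00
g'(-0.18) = 0.00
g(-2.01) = 0.00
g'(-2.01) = 0.00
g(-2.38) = 0.00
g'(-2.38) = 0.00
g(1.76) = 0.00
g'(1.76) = 0.00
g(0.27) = 0.00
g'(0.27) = 0.00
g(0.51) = 0.00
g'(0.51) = 0.00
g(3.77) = 0.00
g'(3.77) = 0.00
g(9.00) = 0.00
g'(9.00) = 0.00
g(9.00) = 0.00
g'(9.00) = 0.00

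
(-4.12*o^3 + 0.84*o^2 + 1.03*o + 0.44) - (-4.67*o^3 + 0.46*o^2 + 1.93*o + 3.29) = 0.55*o^3 + 0.38*o^2 - 0.9*o - 2.85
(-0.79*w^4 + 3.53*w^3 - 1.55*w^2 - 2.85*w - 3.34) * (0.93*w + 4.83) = -0.7347*w^5 - 0.5328*w^4 + 15.6084*w^3 - 10.137*w^2 - 16.8717*w - 16.1322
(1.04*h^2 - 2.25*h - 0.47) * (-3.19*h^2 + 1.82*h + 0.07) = -3.3176*h^4 + 9.0703*h^3 - 2.5229*h^2 - 1.0129*h - 0.0329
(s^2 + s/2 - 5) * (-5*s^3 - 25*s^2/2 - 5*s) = -5*s^5 - 15*s^4 + 55*s^3/4 + 60*s^2 + 25*s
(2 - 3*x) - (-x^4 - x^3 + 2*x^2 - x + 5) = x^4 + x^3 - 2*x^2 - 2*x - 3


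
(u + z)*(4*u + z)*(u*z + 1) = 4*u^3*z + 5*u^2*z^2 + 4*u^2 + u*z^3 + 5*u*z + z^2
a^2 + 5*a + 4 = (a + 1)*(a + 4)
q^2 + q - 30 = (q - 5)*(q + 6)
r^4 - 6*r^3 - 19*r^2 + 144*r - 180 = (r - 6)*(r - 3)*(r - 2)*(r + 5)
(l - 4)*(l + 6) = l^2 + 2*l - 24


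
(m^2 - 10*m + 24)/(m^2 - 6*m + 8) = (m - 6)/(m - 2)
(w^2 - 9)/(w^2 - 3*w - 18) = (w - 3)/(w - 6)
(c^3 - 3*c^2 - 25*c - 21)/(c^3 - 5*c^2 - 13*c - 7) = (c + 3)/(c + 1)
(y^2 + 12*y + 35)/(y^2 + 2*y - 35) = (y + 5)/(y - 5)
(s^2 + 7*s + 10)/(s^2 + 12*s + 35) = (s + 2)/(s + 7)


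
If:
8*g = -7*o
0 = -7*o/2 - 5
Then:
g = 5/4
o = -10/7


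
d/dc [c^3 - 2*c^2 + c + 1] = 3*c^2 - 4*c + 1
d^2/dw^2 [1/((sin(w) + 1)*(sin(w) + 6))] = (-4*sin(w)^3 - 17*sin(w)^2 - 2*sin(w) + 86)/((sin(w) + 1)^2*(sin(w) + 6)^3)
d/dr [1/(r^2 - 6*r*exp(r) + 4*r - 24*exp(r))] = 2*(3*r*exp(r) - r + 15*exp(r) - 2)/(r^2 - 6*r*exp(r) + 4*r - 24*exp(r))^2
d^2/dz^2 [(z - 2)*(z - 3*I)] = 2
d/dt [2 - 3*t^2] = -6*t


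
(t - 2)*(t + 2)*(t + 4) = t^3 + 4*t^2 - 4*t - 16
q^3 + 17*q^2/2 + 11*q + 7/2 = (q + 1/2)*(q + 1)*(q + 7)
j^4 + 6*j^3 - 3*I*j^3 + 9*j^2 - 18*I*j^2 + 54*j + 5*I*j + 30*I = (j + 6)*(j - 5*I)*(j + I)^2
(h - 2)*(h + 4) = h^2 + 2*h - 8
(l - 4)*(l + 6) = l^2 + 2*l - 24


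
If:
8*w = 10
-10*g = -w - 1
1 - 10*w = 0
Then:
No Solution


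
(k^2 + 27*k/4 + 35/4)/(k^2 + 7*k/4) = (k + 5)/k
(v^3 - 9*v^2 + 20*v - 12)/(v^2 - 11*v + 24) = (v^3 - 9*v^2 + 20*v - 12)/(v^2 - 11*v + 24)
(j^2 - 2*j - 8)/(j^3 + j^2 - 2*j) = (j - 4)/(j*(j - 1))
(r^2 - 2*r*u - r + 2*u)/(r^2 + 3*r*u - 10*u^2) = (r - 1)/(r + 5*u)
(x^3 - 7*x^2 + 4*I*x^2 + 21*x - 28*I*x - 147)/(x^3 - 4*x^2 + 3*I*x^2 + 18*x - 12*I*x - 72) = (x^2 + x*(-7 + 7*I) - 49*I)/(x^2 + x*(-4 + 6*I) - 24*I)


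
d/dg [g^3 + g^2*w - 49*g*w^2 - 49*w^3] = 3*g^2 + 2*g*w - 49*w^2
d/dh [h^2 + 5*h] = 2*h + 5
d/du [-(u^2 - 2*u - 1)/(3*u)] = (-u^2 - 1)/(3*u^2)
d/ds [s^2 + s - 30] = 2*s + 1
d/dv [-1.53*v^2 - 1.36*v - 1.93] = -3.06*v - 1.36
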